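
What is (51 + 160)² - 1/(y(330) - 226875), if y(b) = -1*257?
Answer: 10112143773/227132 ≈ 44521.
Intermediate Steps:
y(b) = -257
(51 + 160)² - 1/(y(330) - 226875) = (51 + 160)² - 1/(-257 - 226875) = 211² - 1/(-227132) = 44521 - 1*(-1/227132) = 44521 + 1/227132 = 10112143773/227132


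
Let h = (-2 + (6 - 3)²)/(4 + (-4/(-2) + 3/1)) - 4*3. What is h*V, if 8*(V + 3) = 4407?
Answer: -49187/8 ≈ -6148.4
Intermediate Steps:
V = 4383/8 (V = -3 + (⅛)*4407 = -3 + 4407/8 = 4383/8 ≈ 547.88)
h = -101/9 (h = (-2 + 3²)/(4 + (-4*(-½) + 3*1)) - 12 = (-2 + 9)/(4 + (2 + 3)) - 12 = 7/(4 + 5) - 12 = 7/9 - 12 = -101/9 ≈ -11.222)
h*V = -101/9*4383/8 = -49187/8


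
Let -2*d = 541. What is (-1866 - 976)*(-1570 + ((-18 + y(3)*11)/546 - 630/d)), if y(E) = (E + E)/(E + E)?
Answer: 94003584941/21099 ≈ 4.4554e+6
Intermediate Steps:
y(E) = 1 (y(E) = (2*E)/((2*E)) = (2*E)*(1/(2*E)) = 1)
d = -541/2 (d = -½*541 = -541/2 ≈ -270.50)
(-1866 - 976)*(-1570 + ((-18 + y(3)*11)/546 - 630/d)) = (-1866 - 976)*(-1570 + ((-18 + 1*11)/546 - 630/(-541/2))) = -2842*(-1570 + ((-18 + 11)*(1/546) - 630*(-2/541))) = -2842*(-1570 + (-7*1/546 + 1260/541)) = -2842*(-1570 + (-1/78 + 1260/541)) = -2842*(-1570 + 97739/42198) = -2842*(-66153121/42198) = 94003584941/21099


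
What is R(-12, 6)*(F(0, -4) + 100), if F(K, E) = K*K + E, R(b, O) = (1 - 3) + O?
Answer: 384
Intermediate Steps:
R(b, O) = -2 + O
F(K, E) = E + K² (F(K, E) = K² + E = E + K²)
R(-12, 6)*(F(0, -4) + 100) = (-2 + 6)*((-4 + 0²) + 100) = 4*((-4 + 0) + 100) = 4*(-4 + 100) = 4*96 = 384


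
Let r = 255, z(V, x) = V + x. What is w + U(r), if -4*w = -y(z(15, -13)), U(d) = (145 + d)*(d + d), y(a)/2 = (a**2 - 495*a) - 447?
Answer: 406567/2 ≈ 2.0328e+5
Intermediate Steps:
y(a) = -894 - 990*a + 2*a**2 (y(a) = 2*((a**2 - 495*a) - 447) = 2*(-447 + a**2 - 495*a) = -894 - 990*a + 2*a**2)
U(d) = 2*d*(145 + d) (U(d) = (145 + d)*(2*d) = 2*d*(145 + d))
w = -1433/2 (w = -(-1)*(-894 - 990*(15 - 13) + 2*(15 - 13)**2)/4 = -(-1)*(-894 - 990*2 + 2*2**2)/4 = -(-1)*(-894 - 1980 + 2*4)/4 = -(-1)*(-894 - 1980 + 8)/4 = -(-1)*(-2866)/4 = -1/4*2866 = -1433/2 ≈ -716.50)
w + U(r) = -1433/2 + 2*255*(145 + 255) = -1433/2 + 2*255*400 = -1433/2 + 204000 = 406567/2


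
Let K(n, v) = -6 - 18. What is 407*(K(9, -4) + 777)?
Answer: 306471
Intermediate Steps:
K(n, v) = -24
407*(K(9, -4) + 777) = 407*(-24 + 777) = 407*753 = 306471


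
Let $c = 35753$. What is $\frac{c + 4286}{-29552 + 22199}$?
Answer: $- \frac{40039}{7353} \approx -5.4453$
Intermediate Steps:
$\frac{c + 4286}{-29552 + 22199} = \frac{35753 + 4286}{-29552 + 22199} = \frac{40039}{-7353} = 40039 \left(- \frac{1}{7353}\right) = - \frac{40039}{7353}$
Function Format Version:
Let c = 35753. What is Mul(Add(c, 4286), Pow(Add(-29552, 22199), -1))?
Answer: Rational(-40039, 7353) ≈ -5.4453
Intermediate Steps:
Mul(Add(c, 4286), Pow(Add(-29552, 22199), -1)) = Mul(Add(35753, 4286), Pow(Add(-29552, 22199), -1)) = Mul(40039, Pow(-7353, -1)) = Mul(40039, Rational(-1, 7353)) = Rational(-40039, 7353)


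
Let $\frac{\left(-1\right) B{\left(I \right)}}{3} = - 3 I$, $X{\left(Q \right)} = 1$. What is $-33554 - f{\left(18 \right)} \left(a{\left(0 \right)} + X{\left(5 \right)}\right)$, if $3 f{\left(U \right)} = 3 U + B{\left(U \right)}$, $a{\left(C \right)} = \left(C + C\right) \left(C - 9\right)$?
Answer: $-33626$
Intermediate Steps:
$B{\left(I \right)} = 9 I$ ($B{\left(I \right)} = - 3 \left(- 3 I\right) = 9 I$)
$a{\left(C \right)} = 2 C \left(-9 + C\right)$
$f{\left(U \right)} = 4 U$ ($f{\left(U \right)} = \frac{3 U + 9 U}{3} = \frac{12 U}{3} = 4 U$)
$-33554 - f{\left(18 \right)} \left(a{\left(0 \right)} + X{\left(5 \right)}\right) = -33554 - 4 \cdot 18 \left(2 \cdot 0 \left(-9 + 0\right) + 1\right) = -33554 - 72 \left(2 \cdot 0 \left(-9\right) + 1\right) = -33554 - 72 \left(0 + 1\right) = -33554 - 72 \cdot 1 = -33554 - 72 = -33626$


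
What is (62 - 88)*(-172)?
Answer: 4472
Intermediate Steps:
(62 - 88)*(-172) = -26*(-172) = 4472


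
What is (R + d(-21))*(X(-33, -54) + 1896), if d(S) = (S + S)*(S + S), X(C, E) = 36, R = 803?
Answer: 4959444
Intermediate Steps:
d(S) = 4*S² (d(S) = (2*S)*(2*S) = 4*S²)
(R + d(-21))*(X(-33, -54) + 1896) = (803 + 4*(-21)²)*(36 + 1896) = (803 + 4*441)*1932 = (803 + 1764)*1932 = 2567*1932 = 4959444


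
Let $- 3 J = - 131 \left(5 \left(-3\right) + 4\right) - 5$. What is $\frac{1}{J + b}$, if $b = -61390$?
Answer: $- \frac{3}{185606} \approx -1.6163 \cdot 10^{-5}$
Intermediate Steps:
$J = - \frac{1436}{3}$ ($J = - \frac{- 131 \left(5 \left(-3\right) + 4\right) - 5}{3} = - \frac{- 131 \left(-15 + 4\right) - 5}{3} = - \frac{\left(-131\right) \left(-11\right) - 5}{3} = - \frac{1441 - 5}{3} = \left(- \frac{1}{3}\right) 1436 = - \frac{1436}{3} \approx -478.67$)
$\frac{1}{J + b} = \frac{1}{- \frac{1436}{3} - 61390} = \frac{1}{- \frac{185606}{3}} = - \frac{3}{185606}$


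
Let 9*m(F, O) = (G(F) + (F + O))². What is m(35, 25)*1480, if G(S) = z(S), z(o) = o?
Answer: 13357000/9 ≈ 1.4841e+6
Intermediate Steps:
G(S) = S
m(F, O) = (O + 2*F)²/9 (m(F, O) = (F + (F + O))²/9 = (O + 2*F)²/9)
m(35, 25)*1480 = ((25 + 2*35)²/9)*1480 = ((25 + 70)²/9)*1480 = ((⅑)*95²)*1480 = ((⅑)*9025)*1480 = (9025/9)*1480 = 13357000/9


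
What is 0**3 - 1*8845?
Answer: -8845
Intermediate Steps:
0**3 - 1*8845 = 0 - 8845 = -8845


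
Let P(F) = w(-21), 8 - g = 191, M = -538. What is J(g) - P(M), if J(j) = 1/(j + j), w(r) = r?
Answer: 7685/366 ≈ 20.997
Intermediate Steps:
g = -183 (g = 8 - 1*191 = 8 - 191 = -183)
P(F) = -21
J(j) = 1/(2*j)
J(g) - P(M) = (1/2)/(-183) - 1*(-21) = (1/2)*(-1/183) + 21 = -1/366 + 21 = 7685/366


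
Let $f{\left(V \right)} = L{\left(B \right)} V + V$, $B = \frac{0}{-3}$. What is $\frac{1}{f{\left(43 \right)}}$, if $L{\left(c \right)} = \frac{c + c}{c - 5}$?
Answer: $\frac{1}{43} \approx 0.023256$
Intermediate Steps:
$B = 0$ ($B = 0 \left(- \frac{1}{3}\right) = 0$)
$L{\left(c \right)} = \frac{2 c}{-5 + c}$
$f{\left(V \right)} = V$ ($f{\left(V \right)} = 2 \cdot 0 \frac{1}{-5 + 0} V + V = 2 \cdot 0 \frac{1}{-5} V + V = 2 \cdot 0 \left(- \frac{1}{5}\right) V + V = 0 V + V = 0 + V = V$)
$\frac{1}{f{\left(43 \right)}} = \frac{1}{43}$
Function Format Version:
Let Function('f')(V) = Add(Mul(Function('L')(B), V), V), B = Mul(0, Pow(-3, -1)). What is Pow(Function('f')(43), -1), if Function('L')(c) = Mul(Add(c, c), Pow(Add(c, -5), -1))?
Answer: Rational(1, 43) ≈ 0.023256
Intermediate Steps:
B = 0 (B = Mul(0, Rational(-1, 3)) = 0)
Function('L')(c) = Mul(2, c, Pow(Add(-5, c), -1)) (Function('L')(c) = Mul(Mul(2, c), Pow(Add(-5, c), -1)) = Mul(2, c, Pow(Add(-5, c), -1)))
Function('f')(V) = V (Function('f')(V) = Add(Mul(Mul(2, 0, Pow(Add(-5, 0), -1)), V), V) = Add(Mul(Mul(2, 0, Pow(-5, -1)), V), V) = Add(Mul(Mul(2, 0, Rational(-1, 5)), V), V) = Add(Mul(0, V), V) = Add(0, V) = V)
Pow(Function('f')(43), -1) = Pow(43, -1) = Rational(1, 43)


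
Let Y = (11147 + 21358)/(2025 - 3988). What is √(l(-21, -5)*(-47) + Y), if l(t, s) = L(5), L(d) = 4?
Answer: I*√788240687/1963 ≈ 14.302*I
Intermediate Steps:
l(t, s) = 4
Y = -32505/1963 (Y = 32505/(-1963) = 32505*(-1/1963) = -32505/1963 ≈ -16.559)
√(l(-21, -5)*(-47) + Y) = √(4*(-47) - 32505/1963) = √(-188 - 32505/1963) = √(-401549/1963) = I*√788240687/1963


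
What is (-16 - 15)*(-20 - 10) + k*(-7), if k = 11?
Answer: 853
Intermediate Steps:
(-16 - 15)*(-20 - 10) + k*(-7) = (-16 - 15)*(-20 - 10) + 11*(-7) = -31*(-30) - 77 = 930 - 77 = 853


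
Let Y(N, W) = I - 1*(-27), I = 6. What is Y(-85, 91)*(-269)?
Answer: -8877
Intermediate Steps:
Y(N, W) = 33 (Y(N, W) = 6 - 1*(-27) = 6 + 27 = 33)
Y(-85, 91)*(-269) = 33*(-269) = -8877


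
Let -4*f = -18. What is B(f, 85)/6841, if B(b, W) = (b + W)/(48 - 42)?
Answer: 179/82092 ≈ 0.0021805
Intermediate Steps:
f = 9/2 (f = -1/4*(-18) = 9/2 ≈ 4.5000)
B(b, W) = W/6 + b/6 (B(b, W) = (W + b)/6 = (W + b)*(1/6) = W/6 + b/6)
B(f, 85)/6841 = ((1/6)*85 + (1/6)*(9/2))/6841 = (85/6 + 3/4)*(1/6841) = (179/12)*(1/6841) = 179/82092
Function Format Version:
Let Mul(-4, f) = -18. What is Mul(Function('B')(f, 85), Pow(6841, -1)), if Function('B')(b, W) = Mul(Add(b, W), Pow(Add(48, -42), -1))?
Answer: Rational(179, 82092) ≈ 0.0021805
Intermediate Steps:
f = Rational(9, 2) (f = Mul(Rational(-1, 4), -18) = Rational(9, 2) ≈ 4.5000)
Function('B')(b, W) = Add(Mul(Rational(1, 6), W), Mul(Rational(1, 6), b)) (Function('B')(b, W) = Mul(Add(W, b), Pow(6, -1)) = Mul(Add(W, b), Rational(1, 6)) = Add(Mul(Rational(1, 6), W), Mul(Rational(1, 6), b)))
Mul(Function('B')(f, 85), Pow(6841, -1)) = Mul(Add(Mul(Rational(1, 6), 85), Mul(Rational(1, 6), Rational(9, 2))), Pow(6841, -1)) = Mul(Add(Rational(85, 6), Rational(3, 4)), Rational(1, 6841)) = Mul(Rational(179, 12), Rational(1, 6841)) = Rational(179, 82092)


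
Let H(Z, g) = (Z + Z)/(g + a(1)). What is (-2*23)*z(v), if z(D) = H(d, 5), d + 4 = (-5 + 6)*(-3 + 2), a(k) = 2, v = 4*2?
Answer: 460/7 ≈ 65.714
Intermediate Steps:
v = 8
d = -5 (d = -4 + (-5 + 6)*(-3 + 2) = -4 + 1*(-1) = -4 - 1 = -5)
H(Z, g) = 2*Z/(2 + g) (H(Z, g) = (Z + Z)/(g + 2) = (2*Z)/(2 + g) = 2*Z/(2 + g))
z(D) = -10/7 (z(D) = 2*(-5)/(2 + 5) = 2*(-5)/7 = 2*(-5)*(⅐) = -10/7)
(-2*23)*z(v) = -2*23*(-10/7) = -46*(-10/7) = 460/7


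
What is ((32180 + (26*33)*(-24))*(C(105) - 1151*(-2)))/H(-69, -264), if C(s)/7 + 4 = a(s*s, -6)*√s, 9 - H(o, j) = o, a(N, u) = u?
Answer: 4391852/13 - 81116*√105/13 ≈ 2.7390e+5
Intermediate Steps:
H(o, j) = 9 - o
C(s) = -28 - 42*√s (C(s) = -28 + 7*(-6*√s) = -28 - 42*√s)
((32180 + (26*33)*(-24))*(C(105) - 1151*(-2)))/H(-69, -264) = ((32180 + (26*33)*(-24))*((-28 - 42*√105) - 1151*(-2)))/(9 - 1*(-69)) = ((32180 + 858*(-24))*((-28 - 42*√105) + 2302))/(9 + 69) = ((32180 - 20592)*(2274 - 42*√105))/78 = (11588*(2274 - 42*√105))*(1/78) = (26351112 - 486696*√105)*(1/78) = 4391852/13 - 81116*√105/13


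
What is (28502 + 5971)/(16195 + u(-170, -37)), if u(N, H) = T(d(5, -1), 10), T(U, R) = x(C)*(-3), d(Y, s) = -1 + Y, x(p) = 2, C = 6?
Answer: 34473/16189 ≈ 2.1294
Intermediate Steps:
T(U, R) = -6 (T(U, R) = 2*(-3) = -6)
u(N, H) = -6
(28502 + 5971)/(16195 + u(-170, -37)) = (28502 + 5971)/(16195 - 6) = 34473/16189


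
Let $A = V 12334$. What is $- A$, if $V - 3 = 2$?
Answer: $-61670$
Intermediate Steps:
$V = 5$ ($V = 3 + 2 = 5$)
$A = 61670$ ($A = 5 \cdot 12334 = 61670$)
$- A = \left(-1\right) 61670 = -61670$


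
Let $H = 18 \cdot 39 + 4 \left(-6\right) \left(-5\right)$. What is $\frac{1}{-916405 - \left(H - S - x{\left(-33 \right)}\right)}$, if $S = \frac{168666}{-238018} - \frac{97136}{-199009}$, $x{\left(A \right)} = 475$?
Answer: $- \frac{23683862081}{21712233153448685} \approx -1.0908 \cdot 10^{-6}$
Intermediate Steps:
$H = 822$ ($H = 702 - -120 = 702 + 120 = 822$)
$S = - \frac{5222967773}{23683862081}$ ($S = 168666 \left(- \frac{1}{238018}\right) - - \frac{97136}{199009} = - \frac{84333}{119009} + \frac{97136}{199009} = - \frac{5222967773}{23683862081} \approx -0.22053$)
$\frac{1}{-916405 - \left(H - S - x{\left(-33 \right)}\right)} = \frac{1}{-916405 + \left(\left(475 - 822\right) - \frac{5222967773}{23683862081}\right)} = \frac{1}{-916405 - \frac{8223523109880}{23683862081}} = \frac{1}{- \frac{21712233153448685}{23683862081}} = - \frac{23683862081}{21712233153448685}$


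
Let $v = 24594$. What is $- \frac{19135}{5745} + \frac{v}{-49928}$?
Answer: $- \frac{109666481}{28683636} \approx -3.8233$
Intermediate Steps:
$- \frac{19135}{5745} + \frac{v}{-49928} = - \frac{19135}{5745} + \frac{24594}{-49928} = \left(-19135\right) \frac{1}{5745} + 24594 \left(- \frac{1}{49928}\right) = - \frac{3827}{1149} - \frac{12297}{24964} = - \frac{109666481}{28683636}$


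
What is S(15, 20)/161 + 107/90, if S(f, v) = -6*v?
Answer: 6427/14490 ≈ 0.44355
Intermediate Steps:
S(15, 20)/161 + 107/90 = -6*20/161 + 107/90 = -120*1/161 + 107*(1/90) = -120/161 + 107/90 = 6427/14490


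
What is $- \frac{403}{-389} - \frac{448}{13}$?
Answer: $- \frac{169033}{5057} \approx -33.426$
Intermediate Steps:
$- \frac{403}{-389} - \frac{448}{13} = \left(-403\right) \left(- \frac{1}{389}\right) - \frac{448}{13} = \frac{403}{389} - \frac{448}{13} = - \frac{169033}{5057}$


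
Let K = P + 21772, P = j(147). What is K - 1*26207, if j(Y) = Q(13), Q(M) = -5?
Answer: -4440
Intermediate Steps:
j(Y) = -5
P = -5
K = 21767 (K = -5 + 21772 = 21767)
K - 1*26207 = 21767 - 1*26207 = 21767 - 26207 = -4440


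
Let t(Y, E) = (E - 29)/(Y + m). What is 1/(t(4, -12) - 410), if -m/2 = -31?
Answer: -66/27101 ≈ -0.0024353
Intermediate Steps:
m = 62 (m = -2*(-31) = 62)
t(Y, E) = (-29 + E)/(62 + Y) (t(Y, E) = (E - 29)/(Y + 62) = (-29 + E)/(62 + Y))
1/(t(4, -12) - 410) = 1/((-29 - 12)/(62 + 4) - 410) = 1/(-41/66 - 410) = 1/(-27101/66) = -66/27101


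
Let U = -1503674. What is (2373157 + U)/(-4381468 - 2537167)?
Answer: -14737/117265 ≈ -0.12567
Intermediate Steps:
(2373157 + U)/(-4381468 - 2537167) = (2373157 - 1503674)/(-4381468 - 2537167) = 869483/(-6918635) = 869483*(-1/6918635) = -14737/117265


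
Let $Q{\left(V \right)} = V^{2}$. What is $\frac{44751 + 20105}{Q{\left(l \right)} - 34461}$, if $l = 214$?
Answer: $\frac{64856}{11335} \approx 5.7217$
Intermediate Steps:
$\frac{44751 + 20105}{Q{\left(l \right)} - 34461} = \frac{44751 + 20105}{214^{2} - 34461} = \frac{64856}{45796 - 34461} = \frac{64856}{11335}$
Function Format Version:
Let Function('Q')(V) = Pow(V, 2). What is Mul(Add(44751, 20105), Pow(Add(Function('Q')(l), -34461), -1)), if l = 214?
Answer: Rational(64856, 11335) ≈ 5.7217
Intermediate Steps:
Mul(Add(44751, 20105), Pow(Add(Function('Q')(l), -34461), -1)) = Mul(Add(44751, 20105), Pow(Add(Pow(214, 2), -34461), -1)) = Mul(64856, Pow(Add(45796, -34461), -1)) = Mul(64856, Pow(11335, -1)) = Mul(64856, Rational(1, 11335)) = Rational(64856, 11335)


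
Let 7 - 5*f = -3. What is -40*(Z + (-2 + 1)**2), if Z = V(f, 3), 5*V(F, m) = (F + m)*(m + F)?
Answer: -240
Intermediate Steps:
f = 2 (f = 7/5 - 1/5*(-3) = 7/5 + 3/5 = 2)
V(F, m) = (F + m)**2/5 (V(F, m) = ((F + m)*(m + F))/5 = ((F + m)*(F + m))/5 = (F + m)**2/5)
Z = 5 (Z = (2 + 3)**2/5 = (1/5)*5**2 = (1/5)*25 = 5)
-40*(Z + (-2 + 1)**2) = -40*(5 + (-2 + 1)**2) = -40*(5 + (-1)**2) = -40*(5 + 1) = -40*6 = -240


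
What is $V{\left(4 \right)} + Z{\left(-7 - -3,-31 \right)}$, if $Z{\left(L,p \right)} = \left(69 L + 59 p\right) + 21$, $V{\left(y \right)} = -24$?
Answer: $-2108$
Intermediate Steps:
$Z{\left(L,p \right)} = 21 + 59 p + 69 L$ ($Z{\left(L,p \right)} = \left(59 p + 69 L\right) + 21 = 21 + 59 p + 69 L$)
$V{\left(4 \right)} + Z{\left(-7 - -3,-31 \right)} = -24 + \left(21 + 59 \left(-31\right) + 69 \left(-7 - -3\right)\right) = -24 + \left(21 - 1829 + 69 \left(-7 + 3\right)\right) = -24 + \left(21 - 1829 + 69 \left(-4\right)\right) = -24 - 2084 = -2108$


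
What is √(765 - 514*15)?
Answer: I*√6945 ≈ 83.337*I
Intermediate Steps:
√(765 - 514*15) = √(765 - 7710) = √(-6945) = I*√6945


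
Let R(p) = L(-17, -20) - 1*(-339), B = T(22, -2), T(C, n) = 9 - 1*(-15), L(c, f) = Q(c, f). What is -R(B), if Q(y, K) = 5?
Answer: -344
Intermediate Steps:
L(c, f) = 5
T(C, n) = 24 (T(C, n) = 9 + 15 = 24)
B = 24
R(p) = 344 (R(p) = 5 - 1*(-339) = 5 + 339 = 344)
-R(B) = -1*344 = -344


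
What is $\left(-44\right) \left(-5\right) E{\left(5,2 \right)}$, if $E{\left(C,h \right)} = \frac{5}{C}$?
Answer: $220$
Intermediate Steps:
$\left(-44\right) \left(-5\right) E{\left(5,2 \right)} = \left(-44\right) \left(-5\right) \frac{5}{5} = 220 \cdot 5 \cdot \frac{1}{5} = 220 \cdot 1 = 220$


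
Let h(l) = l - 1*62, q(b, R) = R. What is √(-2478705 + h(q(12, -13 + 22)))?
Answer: I*√2478758 ≈ 1574.4*I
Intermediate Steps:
h(l) = -62 + l (h(l) = l - 62 = -62 + l)
√(-2478705 + h(q(12, -13 + 22))) = √(-2478705 + (-62 + (-13 + 22))) = √(-2478705 + (-62 + 9)) = √(-2478705 - 53) = √(-2478758) = I*√2478758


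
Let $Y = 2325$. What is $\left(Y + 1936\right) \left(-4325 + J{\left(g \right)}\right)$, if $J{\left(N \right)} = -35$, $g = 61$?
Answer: $-18577960$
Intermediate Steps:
$\left(Y + 1936\right) \left(-4325 + J{\left(g \right)}\right) = \left(2325 + 1936\right) \left(-4325 - 35\right) = 4261 \left(-4360\right) = -18577960$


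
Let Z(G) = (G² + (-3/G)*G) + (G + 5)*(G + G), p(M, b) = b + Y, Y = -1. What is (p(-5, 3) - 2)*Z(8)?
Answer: 0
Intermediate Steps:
p(M, b) = -1 + b (p(M, b) = b - 1 = -1 + b)
Z(G) = -3 + G² + 2*G*(5 + G) (Z(G) = (G² - 3) + (5 + G)*(2*G) = (-3 + G²) + 2*G*(5 + G) = -3 + G² + 2*G*(5 + G))
(p(-5, 3) - 2)*Z(8) = ((-1 + 3) - 2)*(-3 + 3*8² + 10*8) = (2 - 2)*(-3 + 3*64 + 80) = 0*(-3 + 192 + 80) = 0*269 = 0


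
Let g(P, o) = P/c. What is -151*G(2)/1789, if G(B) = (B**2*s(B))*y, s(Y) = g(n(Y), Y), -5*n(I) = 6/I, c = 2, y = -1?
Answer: -906/8945 ≈ -0.10129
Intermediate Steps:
n(I) = -6/(5*I)
g(P, o) = P/2
s(Y) = -3/(5*Y) (s(Y) = (-6/(5*Y))/2 = -3/(5*Y))
G(B) = 3*B/5 (G(B) = (B**2*(-3/(5*B)))*(-1) = -3*B/5*(-1) = 3*B/5)
-151*G(2)/1789 = -453*2/5/1789 = -151*6/5*(1/1789) = -906/5*1/1789 = -906/8945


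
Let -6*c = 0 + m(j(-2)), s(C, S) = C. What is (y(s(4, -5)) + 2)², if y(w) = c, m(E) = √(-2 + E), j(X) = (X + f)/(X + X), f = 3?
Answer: 63/16 - I ≈ 3.9375 - 1.0*I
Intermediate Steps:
j(X) = (3 + X)/(2*X) (j(X) = (X + 3)/(X + X) = (3 + X)/((2*X)) = (3 + X)*(1/(2*X)) = (3 + X)/(2*X))
c = -I/4 (c = -(0 + √(-2 + (½)*(3 - 2)/(-2)))/6 = -(0 + √(-2 + (½)*(-½)*1))/6 = -(0 + √(-2 - ¼))/6 = -(0 + √(-9/4))/6 = -(0 + 3*I/2)/6 = -I/4 ≈ -0.25*I)
y(w) = -I/4
(y(s(4, -5)) + 2)² = (-I/4 + 2)² = (2 - I/4)²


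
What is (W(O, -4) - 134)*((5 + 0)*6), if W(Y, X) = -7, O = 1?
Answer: -4230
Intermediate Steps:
(W(O, -4) - 134)*((5 + 0)*6) = (-7 - 134)*((5 + 0)*6) = -705*6 = -141*30 = -4230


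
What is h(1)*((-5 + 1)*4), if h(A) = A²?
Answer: -16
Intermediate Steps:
h(1)*((-5 + 1)*4) = 1²*((-5 + 1)*4) = 1*(-4*4) = 1*(-16) = -16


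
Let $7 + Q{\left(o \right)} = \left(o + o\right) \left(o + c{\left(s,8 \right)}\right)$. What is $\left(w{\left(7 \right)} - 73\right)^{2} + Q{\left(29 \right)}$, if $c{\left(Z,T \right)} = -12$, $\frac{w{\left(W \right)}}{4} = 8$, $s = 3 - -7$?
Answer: $2660$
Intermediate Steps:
$s = 10$ ($s = 3 + 7 = 10$)
$w{\left(W \right)} = 32$ ($w{\left(W \right)} = 4 \cdot 8 = 32$)
$Q{\left(o \right)} = -7 + 2 o \left(-12 + o\right)$ ($Q{\left(o \right)} = -7 + \left(o + o\right) \left(o - 12\right) = -7 + 2 o \left(-12 + o\right)$)
$\left(w{\left(7 \right)} - 73\right)^{2} + Q{\left(29 \right)} = \left(32 - 73\right)^{2} - \left(703 - 1682\right) = \left(-41\right)^{2} - -979 = 1681 - -979 = 1681 + 979 = 2660$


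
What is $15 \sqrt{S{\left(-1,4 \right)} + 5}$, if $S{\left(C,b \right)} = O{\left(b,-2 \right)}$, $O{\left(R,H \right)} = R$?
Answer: $45$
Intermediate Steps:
$S{\left(C,b \right)} = b$
$15 \sqrt{S{\left(-1,4 \right)} + 5} = 15 \sqrt{4 + 5} = 15 \sqrt{9} = 15 \cdot 3 = 45$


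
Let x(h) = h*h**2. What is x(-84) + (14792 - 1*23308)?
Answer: -601220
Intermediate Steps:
x(h) = h**3
x(-84) + (14792 - 1*23308) = (-84)**3 + (14792 - 1*23308) = -592704 + (14792 - 23308) = -592704 - 8516 = -601220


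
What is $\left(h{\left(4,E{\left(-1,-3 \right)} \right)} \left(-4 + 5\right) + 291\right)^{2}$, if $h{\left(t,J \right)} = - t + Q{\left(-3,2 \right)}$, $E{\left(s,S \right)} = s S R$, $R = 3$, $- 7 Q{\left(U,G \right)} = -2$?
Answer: $\frac{4044121}{49} \approx 82533.0$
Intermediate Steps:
$Q{\left(U,G \right)} = \frac{2}{7}$ ($Q{\left(U,G \right)} = \left(- \frac{1}{7}\right) \left(-2\right) = \frac{2}{7}$)
$E{\left(s,S \right)} = 3 S s$ ($E{\left(s,S \right)} = s S 3 = S s 3 = 3 S s$)
$h{\left(t,J \right)} = \frac{2}{7} - t$ ($h{\left(t,J \right)} = - t + \frac{2}{7} = \frac{2}{7} - t$)
$\left(h{\left(4,E{\left(-1,-3 \right)} \right)} \left(-4 + 5\right) + 291\right)^{2} = \left(\left(\frac{2}{7} - 4\right) \left(-4 + 5\right) + 291\right)^{2} = \left(\left(\frac{2}{7} - 4\right) 1 + 291\right)^{2} = \left(\left(- \frac{26}{7}\right) 1 + 291\right)^{2} = \left(- \frac{26}{7} + 291\right)^{2} = \left(\frac{2011}{7}\right)^{2} = \frac{4044121}{49}$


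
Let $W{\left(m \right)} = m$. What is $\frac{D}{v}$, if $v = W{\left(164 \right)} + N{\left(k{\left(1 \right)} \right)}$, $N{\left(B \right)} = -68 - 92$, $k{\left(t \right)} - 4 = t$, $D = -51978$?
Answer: $- \frac{25989}{2} \approx -12995.0$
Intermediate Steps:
$k{\left(t \right)} = 4 + t$
$N{\left(B \right)} = -160$
$v = 4$ ($v = 164 - 160 = 4$)
$\frac{D}{v} = - \frac{51978}{4} = \left(-51978\right) \frac{1}{4} = - \frac{25989}{2}$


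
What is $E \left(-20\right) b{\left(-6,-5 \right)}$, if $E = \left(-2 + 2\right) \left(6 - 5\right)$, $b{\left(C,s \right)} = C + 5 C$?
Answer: $0$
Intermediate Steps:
$b{\left(C,s \right)} = 6 C$
$E = 0$ ($E = 0 \cdot 1 = 0$)
$E \left(-20\right) b{\left(-6,-5 \right)} = 0 \left(-20\right) 6 \left(-6\right) = 0 \left(-36\right) = 0$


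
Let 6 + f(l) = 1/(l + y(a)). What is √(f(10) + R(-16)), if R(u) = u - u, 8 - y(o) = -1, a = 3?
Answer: I*√2147/19 ≈ 2.4387*I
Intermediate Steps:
y(o) = 9 (y(o) = 8 - 1*(-1) = 8 + 1 = 9)
f(l) = -6 + 1/(9 + l) (f(l) = -6 + 1/(l + 9) = -6 + 1/(9 + l))
R(u) = 0
√(f(10) + R(-16)) = √((-53 - 6*10)/(9 + 10) + 0) = √((-53 - 60)/19 + 0) = √((1/19)*(-113) + 0) = √(-113/19 + 0) = √(-113/19) = I*√2147/19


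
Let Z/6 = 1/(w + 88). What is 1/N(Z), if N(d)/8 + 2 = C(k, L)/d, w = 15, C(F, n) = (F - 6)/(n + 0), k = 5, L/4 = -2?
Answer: 6/7 ≈ 0.85714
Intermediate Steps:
L = -8 (L = 4*(-2) = -8)
C(F, n) = (-6 + F)/n
Z = 6/103 (Z = 6/(15 + 88) = 6/103 ≈ 0.058252)
N(d) = -16 + 1/d (N(d) = -16 + 8*(((-6 + 5)/(-8))/d) = -16 + 8*((-⅛*(-1))/d) = -16 + 8*(1/(8*d)) = -16 + 1/d)
1/N(Z) = 1/(-16 + 1/(6/103)) = 1/(-16 + 103/6) = 1/(7/6) = 6/7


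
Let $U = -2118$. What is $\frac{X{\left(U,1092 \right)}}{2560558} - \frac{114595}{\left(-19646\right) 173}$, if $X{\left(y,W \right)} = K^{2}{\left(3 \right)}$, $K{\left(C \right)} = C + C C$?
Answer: $\frac{1214531261}{35961640442} \approx 0.033773$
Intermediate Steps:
$K{\left(C \right)} = C + C^{2}$
$X{\left(y,W \right)} = 144$ ($X{\left(y,W \right)} = \left(3 \left(1 + 3\right)\right)^{2} = \left(3 \cdot 4\right)^{2} = 12^{2} = 144$)
$\frac{X{\left(U,1092 \right)}}{2560558} - \frac{114595}{\left(-19646\right) 173} = \frac{144}{2560558} - \frac{114595}{\left(-19646\right) 173} = 144 \cdot \frac{1}{2560558} - \frac{114595}{-3398758} = \frac{72}{1280279} - - \frac{114595}{3398758} = \frac{72}{1280279} + \frac{114595}{3398758} = \frac{1214531261}{35961640442}$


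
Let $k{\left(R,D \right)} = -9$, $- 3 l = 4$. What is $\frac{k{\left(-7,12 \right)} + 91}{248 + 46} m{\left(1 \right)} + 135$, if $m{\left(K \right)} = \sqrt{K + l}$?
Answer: $135 + \frac{41 i \sqrt{3}}{441} \approx 135.0 + 0.16103 i$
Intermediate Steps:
$l = - \frac{4}{3}$ ($l = \left(- \frac{1}{3}\right) 4 = - \frac{4}{3} \approx -1.3333$)
$m{\left(K \right)} = \sqrt{- \frac{4}{3} + K}$ ($m{\left(K \right)} = \sqrt{K - \frac{4}{3}} = \sqrt{- \frac{4}{3} + K}$)
$\frac{k{\left(-7,12 \right)} + 91}{248 + 46} m{\left(1 \right)} + 135 = \frac{-9 + 91}{248 + 46} \frac{\sqrt{-12 + 9 \cdot 1}}{3} + 135 = \frac{82}{294} \frac{\sqrt{-12 + 9}}{3} + 135 = 82 \cdot \frac{1}{294} \frac{\sqrt{-3}}{3} + 135 = \frac{41 \frac{i \sqrt{3}}{3}}{147} + 135 = \frac{41 i \sqrt{3}}{441} + 135 = 135 + \frac{41 i \sqrt{3}}{441}$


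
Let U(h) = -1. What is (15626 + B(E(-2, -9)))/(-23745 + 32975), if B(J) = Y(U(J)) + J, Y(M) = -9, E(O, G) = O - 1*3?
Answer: 7806/4615 ≈ 1.6914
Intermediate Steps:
E(O, G) = -3 + O (E(O, G) = O - 3 = -3 + O)
B(J) = -9 + J
(15626 + B(E(-2, -9)))/(-23745 + 32975) = (15626 + (-9 + (-3 - 2)))/(-23745 + 32975) = (15626 + (-9 - 5))/9230 = (15626 - 14)*(1/9230) = 15612*(1/9230) = 7806/4615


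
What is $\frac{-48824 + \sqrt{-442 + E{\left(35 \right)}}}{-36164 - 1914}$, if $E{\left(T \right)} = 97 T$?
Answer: $\frac{24412}{19039} - \frac{\sqrt{2953}}{38078} \approx 1.2808$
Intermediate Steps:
$\frac{-48824 + \sqrt{-442 + E{\left(35 \right)}}}{-36164 - 1914} = \frac{-48824 + \sqrt{-442 + 97 \cdot 35}}{-36164 - 1914} = \frac{-48824 + \sqrt{-442 + 3395}}{-36164 - 1914} = \frac{-48824 + \sqrt{2953}}{-38078} = \left(-48824 + \sqrt{2953}\right) \left(- \frac{1}{38078}\right) = \frac{24412}{19039} - \frac{\sqrt{2953}}{38078}$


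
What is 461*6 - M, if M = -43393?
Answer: 46159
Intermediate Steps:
461*6 - M = 461*6 - 1*(-43393) = 2766 + 43393 = 46159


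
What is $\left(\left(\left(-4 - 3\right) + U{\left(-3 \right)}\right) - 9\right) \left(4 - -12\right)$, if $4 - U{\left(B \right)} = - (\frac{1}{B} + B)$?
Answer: $- \frac{736}{3} \approx -245.33$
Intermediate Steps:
$U{\left(B \right)} = 4 + B + \frac{1}{B}$ ($U{\left(B \right)} = 4 - - (\frac{1}{B} + B) = 4 - - (B + \frac{1}{B}) = 4 - \left(- B - \frac{1}{B}\right) = 4 + \left(B + \frac{1}{B}\right) = 4 + B + \frac{1}{B}$)
$\left(\left(\left(-4 - 3\right) + U{\left(-3 \right)}\right) - 9\right) \left(4 - -12\right) = \left(\left(\left(-4 - 3\right) + \left(4 - 3 + \frac{1}{-3}\right)\right) - 9\right) \left(4 - -12\right) = \left(\left(-7 - - \frac{2}{3}\right) - 9\right) \left(4 + 12\right) = \left(\left(-7 + \frac{2}{3}\right) - 9\right) 16 = \left(- \frac{19}{3} - 9\right) 16 = \left(- \frac{46}{3}\right) 16 = - \frac{736}{3}$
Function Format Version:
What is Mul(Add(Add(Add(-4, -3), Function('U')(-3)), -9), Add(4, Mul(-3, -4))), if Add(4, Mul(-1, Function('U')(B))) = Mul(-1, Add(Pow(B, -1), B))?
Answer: Rational(-736, 3) ≈ -245.33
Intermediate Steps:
Function('U')(B) = Add(4, B, Pow(B, -1)) (Function('U')(B) = Add(4, Mul(-1, Mul(-1, Add(Pow(B, -1), B)))) = Add(4, Mul(-1, Mul(-1, Add(B, Pow(B, -1))))) = Add(4, Mul(-1, Add(Mul(-1, B), Mul(-1, Pow(B, -1))))) = Add(4, Add(B, Pow(B, -1))) = Add(4, B, Pow(B, -1)))
Mul(Add(Add(Add(-4, -3), Function('U')(-3)), -9), Add(4, Mul(-3, -4))) = Mul(Add(Add(Add(-4, -3), Add(4, -3, Pow(-3, -1))), -9), Add(4, Mul(-3, -4))) = Mul(Add(Add(-7, Add(4, -3, Rational(-1, 3))), -9), Add(4, 12)) = Mul(Add(Add(-7, Rational(2, 3)), -9), 16) = Mul(Add(Rational(-19, 3), -9), 16) = Mul(Rational(-46, 3), 16) = Rational(-736, 3)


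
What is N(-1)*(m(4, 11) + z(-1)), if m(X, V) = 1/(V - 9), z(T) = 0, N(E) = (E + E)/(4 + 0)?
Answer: -¼ ≈ -0.25000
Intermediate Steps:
N(E) = E/2 (N(E) = (2*E)/4 = (2*E)*(¼) = E/2)
m(X, V) = 1/(-9 + V)
N(-1)*(m(4, 11) + z(-1)) = ((½)*(-1))*(1/(-9 + 11) + 0) = -(1/2 + 0)/2 = -(½ + 0)/2 = -½*½ = -¼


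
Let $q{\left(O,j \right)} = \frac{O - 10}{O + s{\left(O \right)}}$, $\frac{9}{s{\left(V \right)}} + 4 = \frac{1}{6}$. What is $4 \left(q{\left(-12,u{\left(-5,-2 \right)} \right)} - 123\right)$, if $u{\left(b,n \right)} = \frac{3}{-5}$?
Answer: $- \frac{7288}{15} \approx -485.87$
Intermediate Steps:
$u{\left(b,n \right)} = - \frac{3}{5}$ ($u{\left(b,n \right)} = 3 \left(- \frac{1}{5}\right) = - \frac{3}{5}$)
$s{\left(V \right)} = - \frac{54}{23}$ ($s{\left(V \right)} = \frac{9}{-4 + \frac{1}{6}} = \frac{9}{- \frac{23}{6}} = 9 \left(- \frac{6}{23}\right) = - \frac{54}{23}$)
$q{\left(O,j \right)} = \frac{-10 + O}{- \frac{54}{23} + O}$ ($q{\left(O,j \right)} = \frac{O - 10}{O - \frac{54}{23}} = \frac{-10 + O}{- \frac{54}{23} + O}$)
$4 \left(q{\left(-12,u{\left(-5,-2 \right)} \right)} - 123\right) = 4 \left(\frac{23 \left(-10 - 12\right)}{-54 + 23 \left(-12\right)} - 123\right) = 4 \left(23 \frac{1}{-54 - 276} \left(-22\right) - 123\right) = 4 \left(23 \frac{1}{-330} \left(-22\right) - 123\right) = 4 \left(23 \left(- \frac{1}{330}\right) \left(-22\right) - 123\right) = 4 \left(\frac{23}{15} - 123\right) = 4 \left(- \frac{1822}{15}\right) = - \frac{7288}{15}$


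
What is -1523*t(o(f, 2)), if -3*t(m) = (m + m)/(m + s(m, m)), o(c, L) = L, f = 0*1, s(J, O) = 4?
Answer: 3046/9 ≈ 338.44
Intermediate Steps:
f = 0
t(m) = -2*m/(3*(4 + m)) (t(m) = -(m + m)/(3*(m + 4)) = -2*m/(3*(4 + m)))
-1523*t(o(f, 2)) = -(-3046)*2/(12 + 3*2) = -(-3046)*2/(12 + 6) = -(-3046)*2/18 = -1523*(-2/9) = 3046/9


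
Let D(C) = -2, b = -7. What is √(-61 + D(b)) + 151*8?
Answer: 1208 + 3*I*√7 ≈ 1208.0 + 7.9373*I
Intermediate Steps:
√(-61 + D(b)) + 151*8 = √(-61 - 2) + 151*8 = √(-63) + 1208 = 3*I*√7 + 1208 = 1208 + 3*I*√7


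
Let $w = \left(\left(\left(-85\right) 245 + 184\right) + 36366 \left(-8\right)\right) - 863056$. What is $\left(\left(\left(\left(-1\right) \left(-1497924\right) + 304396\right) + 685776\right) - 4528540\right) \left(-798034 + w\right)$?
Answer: $4025100220596$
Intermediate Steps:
$w = -1174625$ ($w = \left(\left(-20825 + 184\right) - 290928\right) - 863056 = \left(-20641 - 290928\right) - 863056 = -311569 - 863056 = -1174625$)
$\left(\left(\left(\left(-1\right) \left(-1497924\right) + 304396\right) + 685776\right) - 4528540\right) \left(-798034 + w\right) = \left(\left(\left(\left(-1\right) \left(-1497924\right) + 304396\right) + 685776\right) - 4528540\right) \left(-798034 - 1174625\right) = \left(\left(\left(1497924 + 304396\right) + 685776\right) - 4528540\right) \left(-1972659\right) = \left(\left(1802320 + 685776\right) - 4528540\right) \left(-1972659\right) = \left(2488096 - 4528540\right) \left(-1972659\right) = \left(-2040444\right) \left(-1972659\right) = 4025100220596$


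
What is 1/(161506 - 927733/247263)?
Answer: 247263/39933530345 ≈ 6.1919e-6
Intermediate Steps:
1/(161506 - 927733/247263) = 1/(39933530345/247263) = 247263/39933530345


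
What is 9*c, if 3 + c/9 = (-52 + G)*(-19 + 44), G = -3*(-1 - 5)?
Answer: -69093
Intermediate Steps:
G = 18 (G = -3*(-6) = 18)
c = -7677 (c = -27 + 9*((-52 + 18)*(-19 + 44)) = -27 + 9*(-34*25) = -27 + 9*(-850) = -27 - 7650 = -7677)
9*c = 9*(-7677) = -69093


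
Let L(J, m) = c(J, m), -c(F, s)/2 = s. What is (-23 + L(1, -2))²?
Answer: 361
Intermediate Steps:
c(F, s) = -2*s
L(J, m) = -2*m
(-23 + L(1, -2))² = (-23 - 2*(-2))² = (-23 + 4)² = (-19)² = 361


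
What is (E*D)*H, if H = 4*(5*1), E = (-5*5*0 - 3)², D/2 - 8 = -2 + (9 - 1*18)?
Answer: -1080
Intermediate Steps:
D = -6 (D = 16 + 2*(-2 + (9 - 1*18)) = 16 + 2*(-2 + (9 - 18)) = 16 + 2*(-2 - 9) = 16 + 2*(-11) = 16 - 22 = -6)
E = 9 (E = (-25*0 - 3)² = (0 - 3)² = (-3)² = 9)
H = 20 (H = 4*5 = 20)
(E*D)*H = (9*(-6))*20 = -54*20 = -1080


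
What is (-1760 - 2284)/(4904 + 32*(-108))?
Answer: -1011/362 ≈ -2.7928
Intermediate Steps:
(-1760 - 2284)/(4904 + 32*(-108)) = -4044/(4904 - 3456) = -4044/1448 = -4044*1/1448 = -1011/362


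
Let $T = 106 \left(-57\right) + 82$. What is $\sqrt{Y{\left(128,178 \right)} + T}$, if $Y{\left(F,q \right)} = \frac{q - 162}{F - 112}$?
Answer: $i \sqrt{5959} \approx 77.195 i$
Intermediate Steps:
$Y{\left(F,q \right)} = \frac{-162 + q}{-112 + F}$
$T = -5960$ ($T = -6042 + 82 = -5960$)
$\sqrt{Y{\left(128,178 \right)} + T} = \sqrt{\frac{-162 + 178}{-112 + 128} - 5960} = \sqrt{\frac{1}{16} \cdot 16 - 5960} = \sqrt{1 - 5960} = \sqrt{-5959} = i \sqrt{5959}$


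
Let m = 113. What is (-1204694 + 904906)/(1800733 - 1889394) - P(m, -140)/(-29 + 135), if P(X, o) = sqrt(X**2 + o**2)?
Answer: 299788/88661 - sqrt(32369)/106 ≈ 1.6840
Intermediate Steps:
(-1204694 + 904906)/(1800733 - 1889394) - P(m, -140)/(-29 + 135) = (-1204694 + 904906)/(1800733 - 1889394) - sqrt(113**2 + (-140)**2)/(-29 + 135) = -299788/(-88661) - sqrt(12769 + 19600)/106 = -299788*(-1/88661) - sqrt(32369)/106 = 299788/88661 - sqrt(32369)/106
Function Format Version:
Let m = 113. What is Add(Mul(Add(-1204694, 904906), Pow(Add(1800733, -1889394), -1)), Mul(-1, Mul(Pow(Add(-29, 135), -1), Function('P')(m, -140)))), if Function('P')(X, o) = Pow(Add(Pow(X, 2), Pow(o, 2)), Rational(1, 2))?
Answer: Add(Rational(299788, 88661), Mul(Rational(-1, 106), Pow(32369, Rational(1, 2)))) ≈ 1.6840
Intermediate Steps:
Add(Mul(Add(-1204694, 904906), Pow(Add(1800733, -1889394), -1)), Mul(-1, Mul(Pow(Add(-29, 135), -1), Function('P')(m, -140)))) = Add(Mul(Add(-1204694, 904906), Pow(Add(1800733, -1889394), -1)), Mul(-1, Mul(Pow(Add(-29, 135), -1), Pow(Add(Pow(113, 2), Pow(-140, 2)), Rational(1, 2))))) = Add(Mul(-299788, Pow(-88661, -1)), Mul(-1, Mul(Pow(106, -1), Pow(Add(12769, 19600), Rational(1, 2))))) = Add(Mul(-299788, Rational(-1, 88661)), Mul(-1, Mul(Rational(1, 106), Pow(32369, Rational(1, 2))))) = Add(Rational(299788, 88661), Mul(Rational(-1, 106), Pow(32369, Rational(1, 2))))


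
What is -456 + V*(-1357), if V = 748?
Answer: -1015492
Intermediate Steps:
-456 + V*(-1357) = -456 + 748*(-1357) = -456 - 1015036 = -1015492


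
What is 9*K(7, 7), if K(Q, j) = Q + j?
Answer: 126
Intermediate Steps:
9*K(7, 7) = 9*(7 + 7) = 9*14 = 126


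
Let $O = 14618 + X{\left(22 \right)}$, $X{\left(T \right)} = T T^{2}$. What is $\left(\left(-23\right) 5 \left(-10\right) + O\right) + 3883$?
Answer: $30299$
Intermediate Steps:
$X{\left(T \right)} = T^{3}$
$O = 25266$ ($O = 14618 + 22^{3} = 14618 + 10648 = 25266$)
$\left(\left(-23\right) 5 \left(-10\right) + O\right) + 3883 = \left(\left(-23\right) 5 \left(-10\right) + 25266\right) + 3883 = \left(\left(-115\right) \left(-10\right) + 25266\right) + 3883 = \left(1150 + 25266\right) + 3883 = 26416 + 3883 = 30299$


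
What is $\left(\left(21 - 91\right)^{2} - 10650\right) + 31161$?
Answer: $25411$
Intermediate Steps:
$\left(\left(21 - 91\right)^{2} - 10650\right) + 31161 = \left(\left(-70\right)^{2} - 10650\right) + 31161 = \left(4900 - 10650\right) + 31161 = -5750 + 31161 = 25411$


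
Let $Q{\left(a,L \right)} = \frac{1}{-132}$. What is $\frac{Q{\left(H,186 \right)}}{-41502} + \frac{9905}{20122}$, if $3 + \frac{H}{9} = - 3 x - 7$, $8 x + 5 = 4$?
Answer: $\frac{27131112521}{55116814104} \approx 0.49225$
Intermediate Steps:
$x = - \frac{1}{8}$ ($x = - \frac{5}{8} + \frac{1}{8} \cdot 4 = - \frac{5}{8} + \frac{1}{2} = - \frac{1}{8} \approx -0.125$)
$H = - \frac{693}{8}$ ($H = -27 + 9 \left(\left(-3\right) \left(- \frac{1}{8}\right) - 7\right) = -27 + 9 \left(\frac{3}{8} - 7\right) = -27 + 9 \left(- \frac{53}{8}\right) = -27 - \frac{477}{8} = - \frac{693}{8} \approx -86.625$)
$Q{\left(a,L \right)} = - \frac{1}{132}$
$\frac{Q{\left(H,186 \right)}}{-41502} + \frac{9905}{20122} = - \frac{1}{132 \left(-41502\right)} + \frac{9905}{20122} = \left(- \frac{1}{132}\right) \left(- \frac{1}{41502}\right) + 9905 \cdot \frac{1}{20122} = \frac{1}{5478264} + \frac{9905}{20122} = \frac{27131112521}{55116814104}$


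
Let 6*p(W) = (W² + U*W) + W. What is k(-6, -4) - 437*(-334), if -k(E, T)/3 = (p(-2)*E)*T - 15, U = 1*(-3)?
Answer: 145907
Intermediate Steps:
U = -3
p(W) = -W/3 + W²/6 (p(W) = ((W² - 3*W) + W)/6 = (W² - 2*W)/6 = -W/3 + W²/6)
k(E, T) = 45 - 4*E*T (k(E, T) = -3*((((⅙)*(-2)*(-2 - 2))*E)*T - 15) = -3*((((⅙)*(-2)*(-4))*E)*T - 15) = -3*((4*E/3)*T - 15) = -3*(4*E*T/3 - 15) = -3*(-15 + 4*E*T/3) = 45 - 4*E*T)
k(-6, -4) - 437*(-334) = (45 - 4*(-6)*(-4)) - 437*(-334) = (45 - 96) + 145958 = -51 + 145958 = 145907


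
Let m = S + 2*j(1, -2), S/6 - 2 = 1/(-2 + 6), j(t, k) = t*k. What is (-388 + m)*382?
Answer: -144587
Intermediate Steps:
j(t, k) = k*t
S = 27/2 (S = 12 + 6/(-2 + 6) = 12 + 6/4 = 12 + 6*(1/4) = 12 + 3/2 = 27/2 ≈ 13.500)
m = 19/2 (m = 27/2 + 2*(-2*1) = 27/2 + 2*(-2) = 27/2 - 4 = 19/2 ≈ 9.5000)
(-388 + m)*382 = (-388 + 19/2)*382 = -757/2*382 = -144587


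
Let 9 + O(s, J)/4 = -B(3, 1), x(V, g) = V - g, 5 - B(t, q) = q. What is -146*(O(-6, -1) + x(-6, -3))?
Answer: 8030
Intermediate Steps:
B(t, q) = 5 - q
O(s, J) = -52 (O(s, J) = -36 + 4*(-(5 - 1*1)) = -36 + 4*(-(5 - 1)) = -36 + 4*(-1*4) = -36 + 4*(-4) = -36 - 16 = -52)
-146*(O(-6, -1) + x(-6, -3)) = -146*(-52 + (-6 - 1*(-3))) = -146*(-52 + (-6 + 3)) = -146*(-52 - 3) = -146*(-55) = 8030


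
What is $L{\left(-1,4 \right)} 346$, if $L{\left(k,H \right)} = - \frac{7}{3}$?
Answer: $- \frac{2422}{3} \approx -807.33$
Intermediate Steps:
$L{\left(k,H \right)} = - \frac{7}{3}$ ($L{\left(k,H \right)} = \left(-7\right) \frac{1}{3} = - \frac{7}{3}$)
$L{\left(-1,4 \right)} 346 = \left(- \frac{7}{3}\right) 346 = - \frac{2422}{3}$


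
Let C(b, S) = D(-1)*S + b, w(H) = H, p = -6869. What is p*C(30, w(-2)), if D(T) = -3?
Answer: -247284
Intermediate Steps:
C(b, S) = b - 3*S (C(b, S) = -3*S + b = b - 3*S)
p*C(30, w(-2)) = -6869*(30 - 3*(-2)) = -6869*(30 + 6) = -6869*36 = -247284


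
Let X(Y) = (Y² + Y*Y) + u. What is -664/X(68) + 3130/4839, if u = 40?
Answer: 1077431/1872693 ≈ 0.57534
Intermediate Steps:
X(Y) = 40 + 2*Y² (X(Y) = (Y² + Y*Y) + 40 = (Y² + Y²) + 40 = 2*Y² + 40 = 40 + 2*Y²)
-664/X(68) + 3130/4839 = -664/(40 + 2*68²) + 3130/4839 = -664/(40 + 2*4624) + 3130*(1/4839) = -664/(40 + 9248) + 3130/4839 = -664/9288 + 3130/4839 = -664*1/9288 + 3130/4839 = -83/1161 + 3130/4839 = 1077431/1872693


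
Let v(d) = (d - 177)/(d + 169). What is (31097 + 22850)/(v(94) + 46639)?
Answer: 14188061/12265974 ≈ 1.1567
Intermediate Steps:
v(d) = (-177 + d)/(169 + d)
(31097 + 22850)/(v(94) + 46639) = (31097 + 22850)/((-177 + 94)/(169 + 94) + 46639) = 53947/(-83/263 + 46639) = 53947/(12265974/263) = 53947*(263/12265974) = 14188061/12265974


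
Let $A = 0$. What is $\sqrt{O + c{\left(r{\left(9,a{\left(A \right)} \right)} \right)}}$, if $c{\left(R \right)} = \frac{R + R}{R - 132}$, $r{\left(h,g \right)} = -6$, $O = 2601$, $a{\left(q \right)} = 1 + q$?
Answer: $\frac{5 \sqrt{55039}}{23} \approx 51.001$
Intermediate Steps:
$c{\left(R \right)} = \frac{2 R}{-132 + R}$
$\sqrt{O + c{\left(r{\left(9,a{\left(A \right)} \right)} \right)}} = \sqrt{2601 + 2 \left(-6\right) \frac{1}{-132 - 6}} = \sqrt{2601 + 2 \left(-6\right) \frac{1}{-138}} = \sqrt{2601 + 2 \left(-6\right) \left(- \frac{1}{138}\right)} = \sqrt{2601 + \frac{2}{23}} = \sqrt{\frac{59825}{23}} = \frac{5 \sqrt{55039}}{23}$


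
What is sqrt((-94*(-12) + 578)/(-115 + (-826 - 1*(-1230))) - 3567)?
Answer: I*sqrt(1029157)/17 ≈ 59.675*I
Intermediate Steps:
sqrt((-94*(-12) + 578)/(-115 + (-826 - 1*(-1230))) - 3567) = sqrt((1128 + 578)/(-115 + (-826 + 1230)) - 3567) = sqrt(1706/(-115 + 404) - 3567) = sqrt(1706/289 - 3567) = sqrt(-1029157/289) = I*sqrt(1029157)/17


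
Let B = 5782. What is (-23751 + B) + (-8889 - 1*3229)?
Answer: -30087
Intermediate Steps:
(-23751 + B) + (-8889 - 1*3229) = (-23751 + 5782) + (-8889 - 1*3229) = -17969 + (-8889 - 3229) = -17969 - 12118 = -30087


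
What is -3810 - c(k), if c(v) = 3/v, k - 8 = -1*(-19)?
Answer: -34291/9 ≈ -3810.1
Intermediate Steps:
k = 27 (k = 8 - 1*(-19) = 8 + 19 = 27)
-3810 - c(k) = -3810 - 3/27 = -3810 - 1*1/9 = -3810 - 1/9 = -34291/9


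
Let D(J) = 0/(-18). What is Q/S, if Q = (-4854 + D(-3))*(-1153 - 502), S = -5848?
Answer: -4016685/2924 ≈ -1373.7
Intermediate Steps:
D(J) = 0 (D(J) = 0*(-1/18) = 0)
Q = 8033370 (Q = (-4854 + 0)*(-1153 - 502) = -4854*(-1655) = 8033370)
Q/S = 8033370/(-5848) = 8033370*(-1/5848) = -4016685/2924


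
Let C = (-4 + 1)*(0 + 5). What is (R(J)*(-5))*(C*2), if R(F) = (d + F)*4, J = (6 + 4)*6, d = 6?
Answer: 39600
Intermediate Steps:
J = 60 (J = 10*6 = 60)
C = -15 (C = -3*5 = -15)
R(F) = 24 + 4*F (R(F) = (6 + F)*4 = 24 + 4*F)
(R(J)*(-5))*(C*2) = ((24 + 4*60)*(-5))*(-15*2) = ((24 + 240)*(-5))*(-30) = (264*(-5))*(-30) = -1320*(-30) = 39600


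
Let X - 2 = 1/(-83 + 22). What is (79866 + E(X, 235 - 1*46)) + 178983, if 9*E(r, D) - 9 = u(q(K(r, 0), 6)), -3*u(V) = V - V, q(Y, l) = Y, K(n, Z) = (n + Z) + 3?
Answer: 258850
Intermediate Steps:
K(n, Z) = 3 + Z + n (K(n, Z) = (Z + n) + 3 = 3 + Z + n)
X = 121/61 (X = 2 + 1/(-83 + 22) = 2 + 1/(-61) = 2 - 1/61 = 121/61 ≈ 1.9836)
u(V) = 0 (u(V) = -(V - V)/3 = -⅓*0 = 0)
E(r, D) = 1 (E(r, D) = 1 + (⅑)*0 = 1 + 0 = 1)
(79866 + E(X, 235 - 1*46)) + 178983 = (79866 + 1) + 178983 = 79867 + 178983 = 258850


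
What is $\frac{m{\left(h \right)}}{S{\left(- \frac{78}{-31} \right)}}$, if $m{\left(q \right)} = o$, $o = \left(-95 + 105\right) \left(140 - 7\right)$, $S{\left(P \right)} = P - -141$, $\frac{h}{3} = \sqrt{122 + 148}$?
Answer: $\frac{41230}{4449} \approx 9.2673$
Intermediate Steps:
$h = 9 \sqrt{30}$ ($h = 3 \sqrt{122 + 148} = 3 \sqrt{270} = 3 \cdot 3 \sqrt{30} = 9 \sqrt{30} \approx 49.295$)
$S{\left(P \right)} = 141 + P$ ($S{\left(P \right)} = P + 141 = 141 + P$)
$o = 1330$ ($o = 10 \cdot 133 = 1330$)
$m{\left(q \right)} = 1330$
$\frac{m{\left(h \right)}}{S{\left(- \frac{78}{-31} \right)}} = \frac{1330}{141 - \frac{78}{-31}} = \frac{1330}{141 - - \frac{78}{31}} = \frac{1330}{141 + \frac{78}{31}} = \frac{1330}{\frac{4449}{31}} = 1330 \cdot \frac{31}{4449} = \frac{41230}{4449}$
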